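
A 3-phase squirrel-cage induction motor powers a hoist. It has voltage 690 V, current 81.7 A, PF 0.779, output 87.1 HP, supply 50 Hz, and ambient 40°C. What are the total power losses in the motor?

11.1 kW

P_in = √3·V·I·cosφ = 1.732×690×81.7×0.779 = 76060 W
P_out = 87.1×746 = 64977 W
Losses = P_in − P_out = 76060 − 64977 = 11083 W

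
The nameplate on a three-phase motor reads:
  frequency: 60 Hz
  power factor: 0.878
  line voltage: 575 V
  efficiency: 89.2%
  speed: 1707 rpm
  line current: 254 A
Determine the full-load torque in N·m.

P_in = √3·V·I·cosφ = 1.732 × 575 × 254 × 0.878 = 222098 W
P_out = η·P_in = 0.892 × 222098 = 198111 W
n = 1707 rpm
ω = 2π×1707/60 = 178.8 rad/s
τ = P_out/ω = 198111/178.8 = 1110 N·m

1110 N·m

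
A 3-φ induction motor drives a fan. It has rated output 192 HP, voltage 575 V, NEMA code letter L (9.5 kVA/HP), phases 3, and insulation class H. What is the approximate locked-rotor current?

1830 A

S_LR = 9.5 × 192 = 1824 kVA
I_LR = S_LR/(√3·V_L) = 1824000/(1.732×575) = 1830 A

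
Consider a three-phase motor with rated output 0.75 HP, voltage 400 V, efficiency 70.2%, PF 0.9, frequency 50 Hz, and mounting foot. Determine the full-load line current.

P_out = 0.75 × 746 = 560 W
P_in = P_out / η = 560 / 0.702 = 798 W
I_L = P_in / (√3·V_L·cosφ) = 798 / (1.732 × 400 × 0.9) = 1.28 A

1.28 A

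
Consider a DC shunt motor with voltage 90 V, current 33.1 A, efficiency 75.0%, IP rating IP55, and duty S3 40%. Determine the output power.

P_in = V·I = 90 × 33.1 = 2979 W
P_out = η·P_in = 0.75 × 2979 = 2234 W

2.23 kW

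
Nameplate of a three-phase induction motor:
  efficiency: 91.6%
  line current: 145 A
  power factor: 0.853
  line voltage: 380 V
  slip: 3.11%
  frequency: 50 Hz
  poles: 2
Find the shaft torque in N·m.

P_in = √3·V·I·cosφ = 1.732 × 380 × 145 × 0.853 = 81405 W
P_out = η·P_in = 0.916 × 81405 = 74567 W
n_s = 120×50/2 = 3000 rpm; n = 3000×(1−0.0311) = 2907 rpm
ω = 2π×2907/60 = 304.4 rad/s
τ = P_out/ω = 74567/304.4 = 245 N·m

245 N·m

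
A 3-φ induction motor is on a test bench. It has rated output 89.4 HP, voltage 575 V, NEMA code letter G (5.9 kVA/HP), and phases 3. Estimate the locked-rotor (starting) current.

S_LR = 5.9 × 89.4 = 527.46 kVA
I_LR = S_LR/(√3·V_L) = 527460/(1.732×575) = 530 A

530 A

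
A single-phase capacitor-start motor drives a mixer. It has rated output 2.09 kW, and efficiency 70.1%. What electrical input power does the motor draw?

2.98 kW

P_out = 2090 W
P_in = P_out/η = 2090/0.701 = 2981 W = 2.98 kW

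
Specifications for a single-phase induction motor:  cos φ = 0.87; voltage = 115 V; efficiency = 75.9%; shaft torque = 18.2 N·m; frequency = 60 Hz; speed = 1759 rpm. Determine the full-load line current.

44.1 A

ω = 2π×1759/60 = 184.2 rad/s; P_out = τω = 18.2 × 184.2 = 3352 W
P_in = P_out / η = 3352 / 0.759 = 4416 W
I = P_in / (V·cosφ) = 4416 / (115 × 0.87) = 44.1 A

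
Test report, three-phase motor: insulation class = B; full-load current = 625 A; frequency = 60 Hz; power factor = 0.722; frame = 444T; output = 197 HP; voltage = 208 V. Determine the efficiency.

90.4 %

P_out = 197 × 746 = 146962 W
P_in = √3·V_L·I_L·cosφ = 1.732 × 208 × 625 × 0.722 = 162566 W
η = P_out / P_in = 146962 / 162566 = 0.904 = 90.4%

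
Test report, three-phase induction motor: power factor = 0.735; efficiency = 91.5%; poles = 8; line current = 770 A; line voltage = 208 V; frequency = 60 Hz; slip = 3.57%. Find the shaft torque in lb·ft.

1510 lb·ft

P_in = √3·V·I·cosφ = 1.732 × 208 × 770 × 0.735 = 203887 W
P_out = η·P_in = 0.915 × 203887 = 186557 W
n_s = 120×60/8 = 900 rpm; n = 900×(1−0.0357) = 868 rpm
ω = 2π×868/60 = 90.9 rad/s
τ = P_out/ω = 186557/90.9 = 2052 N·m
In lb·ft: 2052/1.356 = 1510 lb·ft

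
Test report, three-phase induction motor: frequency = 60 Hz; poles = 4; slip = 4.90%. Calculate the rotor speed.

1712 rpm

n_s = 120f/p = 120×60/4 = 1800 rpm
n = n_s(1 − s) = 1800 × (1 − 0.049) = 1712 rpm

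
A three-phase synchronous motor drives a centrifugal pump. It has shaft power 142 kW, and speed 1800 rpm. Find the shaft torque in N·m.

ω = 2π × 1800/60 = 188.5 rad/s
τ = P/ω = 142000/188.5 = 753 N·m

753 N·m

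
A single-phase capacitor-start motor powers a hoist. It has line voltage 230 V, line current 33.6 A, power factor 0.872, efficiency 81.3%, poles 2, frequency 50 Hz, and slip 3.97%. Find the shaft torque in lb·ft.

13.4 lb·ft

P_in = V·I·cosφ = 230 × 33.6 × 0.872 = 6739 W
P_out = η·P_in = 0.813 × 6739 = 5479 W
n_s = 120×50/2 = 3000 rpm; n = 3000×(1−0.0397) = 2881 rpm
ω = 2π×2881/60 = 301.7 rad/s
τ = P_out/ω = 5479/301.7 = 18.16 N·m
In lb·ft: 18.16/1.356 = 13.4 lb·ft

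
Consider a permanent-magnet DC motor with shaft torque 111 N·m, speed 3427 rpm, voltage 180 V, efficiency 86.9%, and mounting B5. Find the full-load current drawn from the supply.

ω = 2π×3427/60 = 358.9 rad/s; P_out = τω = 111 × 358.9 = 39838 W
P_in = P_out / η = 39838 / 0.869 = 45843 W
I = P_in / V = 45843 / 180 = 255 A

255 A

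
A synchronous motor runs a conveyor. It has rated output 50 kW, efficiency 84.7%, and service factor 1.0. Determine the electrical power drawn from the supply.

P_out = 50000 W
P_in = P_out/η = 50000/0.847 = 59032 W = 59 kW

59 kW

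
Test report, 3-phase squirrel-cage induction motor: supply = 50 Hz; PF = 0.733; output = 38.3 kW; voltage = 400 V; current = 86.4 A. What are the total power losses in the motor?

P_in = √3·V·I·cosφ = 1.732×400×86.4×0.733 = 43876 W
P_out = 38300 W
Losses = P_in − P_out = 43876 − 38300 = 5576 W

5.58 kW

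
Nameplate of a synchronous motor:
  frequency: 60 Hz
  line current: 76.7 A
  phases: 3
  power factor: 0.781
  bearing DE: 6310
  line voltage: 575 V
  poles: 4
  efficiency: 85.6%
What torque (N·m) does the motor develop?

P_in = √3·V·I·cosφ = 1.732 × 575 × 76.7 × 0.781 = 59657 W
P_out = η·P_in = 0.856 × 59657 = 51066 W
n = n_s = 120×60/4 = 1800 rpm (synchronous)
ω = 2π×1800/60 = 188.5 rad/s
τ = P_out/ω = 51066/188.5 = 271 N·m

271 N·m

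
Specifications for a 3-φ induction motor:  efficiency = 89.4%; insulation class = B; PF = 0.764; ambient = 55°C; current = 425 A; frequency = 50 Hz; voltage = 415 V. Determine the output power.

209 kW

P_in = √3·V·I·cosφ = 1.732 × 415 × 425 × 0.764 = 233388 W
P_out = η·P_in = 0.894 × 233388 = 208649 W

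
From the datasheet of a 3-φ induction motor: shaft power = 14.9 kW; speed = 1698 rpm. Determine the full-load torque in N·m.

83.8 N·m

ω = 2π × 1698/60 = 177.8 rad/s
τ = P/ω = 14900/177.8 = 83.8 N·m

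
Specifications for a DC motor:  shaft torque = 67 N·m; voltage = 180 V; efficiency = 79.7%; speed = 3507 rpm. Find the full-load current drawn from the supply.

ω = 2π×3507/60 = 367.3 rad/s; P_out = τω = 67 × 367.3 = 24609 W
P_in = P_out / η = 24609 / 0.797 = 30877 W
I = P_in / V = 30877 / 180 = 172 A

172 A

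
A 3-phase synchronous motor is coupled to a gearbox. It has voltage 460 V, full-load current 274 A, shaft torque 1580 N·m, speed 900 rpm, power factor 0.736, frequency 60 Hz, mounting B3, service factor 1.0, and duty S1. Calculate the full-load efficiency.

ω = 2π × 900/60 = 94.25 rad/s; P_out = τω = 1580 × 94.25 = 148915 W
P_in = √3·V_L·I_L·cosφ = 1.732 × 460 × 274 × 0.736 = 160670 W
η = P_out / P_in = 148915 / 160670 = 0.927 = 92.7%

92.7 %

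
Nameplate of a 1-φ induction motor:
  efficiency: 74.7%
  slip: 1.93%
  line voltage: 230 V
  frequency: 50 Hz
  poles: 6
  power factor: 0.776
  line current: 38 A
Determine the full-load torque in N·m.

49.3 N·m

P_in = V·I·cosφ = 230 × 38 × 0.776 = 6782 W
P_out = η·P_in = 0.747 × 6782 = 5066 W
n_s = 120×50/6 = 1000 rpm; n = 1000×(1−0.0193) = 981 rpm
ω = 2π×981/60 = 102.7 rad/s
τ = P_out/ω = 5066/102.7 = 49.3 N·m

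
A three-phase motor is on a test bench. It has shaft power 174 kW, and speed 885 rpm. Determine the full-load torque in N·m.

ω = 2π × 885/60 = 92.68 rad/s
τ = P/ω = 174000/92.68 = 1880 N·m

1880 N·m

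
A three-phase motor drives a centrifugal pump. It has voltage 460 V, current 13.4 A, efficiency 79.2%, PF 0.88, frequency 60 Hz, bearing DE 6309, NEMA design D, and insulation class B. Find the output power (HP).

9.97 HP

P_in = √3·V·I·cosφ = 1.732 × 460 × 13.4 × 0.88 = 9395 W
P_out = η·P_in = 0.792 × 9395 = 7441 W
= 7441/746 = 9.97 HP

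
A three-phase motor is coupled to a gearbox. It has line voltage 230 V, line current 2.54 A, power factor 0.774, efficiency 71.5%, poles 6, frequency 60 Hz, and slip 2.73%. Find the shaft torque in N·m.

4.58 N·m

P_in = √3·V·I·cosφ = 1.732 × 230 × 2.54 × 0.774 = 783 W
P_out = η·P_in = 0.715 × 783 = 560 W
n_s = 120×60/6 = 1200 rpm; n = 1200×(1−0.0273) = 1167 rpm
ω = 2π×1167/60 = 122.2 rad/s
τ = P_out/ω = 560/122.2 = 4.58 N·m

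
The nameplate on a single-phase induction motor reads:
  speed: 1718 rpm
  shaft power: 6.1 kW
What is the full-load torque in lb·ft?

ω = 2π × 1718/60 = 179.9 rad/s
τ = P/ω = 6100/179.9 = 33.91 N·m
In lb·ft: 33.91/1.356 = 25 lb·ft

25 lb·ft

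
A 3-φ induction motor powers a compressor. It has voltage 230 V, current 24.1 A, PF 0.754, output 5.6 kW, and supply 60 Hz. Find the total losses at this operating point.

P_in = √3·V·I·cosφ = 1.732×230×24.1×0.754 = 7239 W
P_out = 5600 W
Losses = P_in − P_out = 7239 − 5600 = 1639 W

1640 W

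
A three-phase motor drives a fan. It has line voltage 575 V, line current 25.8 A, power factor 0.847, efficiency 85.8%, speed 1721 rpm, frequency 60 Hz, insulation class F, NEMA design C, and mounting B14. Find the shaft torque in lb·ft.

76.4 lb·ft

P_in = √3·V·I·cosφ = 1.732 × 575 × 25.8 × 0.847 = 21763 W
P_out = η·P_in = 0.858 × 21763 = 18673 W
n = 1721 rpm
ω = 2π×1721/60 = 180.2 rad/s
τ = P_out/ω = 18673/180.2 = 103.6 N·m
In lb·ft: 103.6/1.356 = 76.4 lb·ft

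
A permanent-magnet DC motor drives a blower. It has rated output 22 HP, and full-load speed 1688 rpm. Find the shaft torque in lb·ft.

68.5 lb·ft

P_out = 22 × 746 = 16412 W
ω = 2π × 1688/60 = 176.8 rad/s
τ = P_out/ω = 16412/176.8 = 92.83 N·m
In lb·ft: 92.83/1.356 = 68.5 lb·ft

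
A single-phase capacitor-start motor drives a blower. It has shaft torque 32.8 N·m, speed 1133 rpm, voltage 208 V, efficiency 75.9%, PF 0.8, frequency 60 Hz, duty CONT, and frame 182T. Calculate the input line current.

ω = 2π×1133/60 = 118.6 rad/s; P_out = τω = 32.8 × 118.6 = 3890 W
P_in = P_out / η = 3890 / 0.759 = 5125 W
I = P_in / (V·cosφ) = 5125 / (208 × 0.8) = 30.8 A

30.8 A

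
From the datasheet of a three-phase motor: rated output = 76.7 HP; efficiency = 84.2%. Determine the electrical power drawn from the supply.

68 kW

P_out = 76.7 × 746 = 57218 W
P_in = P_out/η = 57218/0.842 = 67955 W = 68 kW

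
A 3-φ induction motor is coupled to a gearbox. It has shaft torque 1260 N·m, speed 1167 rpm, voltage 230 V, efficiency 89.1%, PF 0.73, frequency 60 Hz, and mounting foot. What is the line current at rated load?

ω = 2π×1167/60 = 122.2 rad/s; P_out = τω = 1260 × 122.2 = 153972 W
P_in = P_out / η = 153972 / 0.891 = 172808 W
I_L = P_in / (√3·V_L·cosφ) = 172808 / (1.732 × 230 × 0.73) = 594 A

594 A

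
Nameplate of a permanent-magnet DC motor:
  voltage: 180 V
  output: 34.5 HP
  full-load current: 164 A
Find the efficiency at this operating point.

87.2 %

P_out = 34.5 × 746 = 25737 W
P_in = V·I = 180 × 164 = 29520 W
η = P_out / P_in = 25737 / 29520 = 0.872 = 87.2%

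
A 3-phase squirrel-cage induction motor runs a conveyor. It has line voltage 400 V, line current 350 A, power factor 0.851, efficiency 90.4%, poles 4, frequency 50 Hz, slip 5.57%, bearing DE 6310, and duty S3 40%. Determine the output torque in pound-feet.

P_in = √3·V·I·cosφ = 1.732 × 400 × 350 × 0.851 = 206350 W
P_out = η·P_in = 0.904 × 206350 = 186540 W
n_s = 120×50/4 = 1500 rpm; n = 1500×(1−0.0557) = 1416 rpm
ω = 2π×1416/60 = 148.3 rad/s
τ = P_out/ω = 186540/148.3 = 1258 N·m
In lb·ft: 1258/1.356 = 928 lb·ft

928 lb·ft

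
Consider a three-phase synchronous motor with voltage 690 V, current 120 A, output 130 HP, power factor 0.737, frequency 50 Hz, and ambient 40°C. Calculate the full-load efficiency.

P_out = 130 × 746 = 96980 W
P_in = √3·V_L·I_L·cosφ = 1.732 × 690 × 120 × 0.737 = 105693 W
η = P_out / P_in = 96980 / 105693 = 0.918 = 91.8%

91.8 %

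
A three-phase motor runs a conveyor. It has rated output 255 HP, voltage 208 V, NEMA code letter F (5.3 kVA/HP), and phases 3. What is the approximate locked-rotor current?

S_LR = 5.3 × 255 = 1351.5 kVA
I_LR = S_LR/(√3·V_L) = 1351500/(1.732×208) = 3750 A

3750 A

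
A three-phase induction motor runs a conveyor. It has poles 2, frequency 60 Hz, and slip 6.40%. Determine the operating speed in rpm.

n_s = 120f/p = 120×60/2 = 3600 rpm
n = n_s(1 − s) = 3600 × (1 − 0.064) = 3370 rpm

3370 rpm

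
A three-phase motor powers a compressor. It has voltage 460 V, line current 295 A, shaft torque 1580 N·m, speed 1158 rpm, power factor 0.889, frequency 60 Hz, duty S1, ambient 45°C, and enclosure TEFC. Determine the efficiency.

ω = 2π × 1158/60 = 121.3 rad/s; P_out = τω = 1580 × 121.3 = 191654 W
P_in = √3·V_L·I_L·cosφ = 1.732 × 460 × 295 × 0.889 = 208944 W
η = P_out / P_in = 191654 / 208944 = 0.917 = 91.7%

91.7 %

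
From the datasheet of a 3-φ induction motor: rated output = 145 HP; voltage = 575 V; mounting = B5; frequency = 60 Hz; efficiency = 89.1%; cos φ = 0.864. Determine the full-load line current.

141 A

P_out = 145 × 746 = 108170 W
P_in = P_out / η = 108170 / 0.891 = 121403 W
I_L = P_in / (√3·V_L·cosφ) = 121403 / (1.732 × 575 × 0.864) = 141 A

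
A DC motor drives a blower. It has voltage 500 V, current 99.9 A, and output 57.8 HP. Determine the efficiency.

P_out = 57.8 × 746 = 43119 W
P_in = V·I = 500 × 99.9 = 49950 W
η = P_out / P_in = 43119 / 49950 = 0.863 = 86.3%

86.3 %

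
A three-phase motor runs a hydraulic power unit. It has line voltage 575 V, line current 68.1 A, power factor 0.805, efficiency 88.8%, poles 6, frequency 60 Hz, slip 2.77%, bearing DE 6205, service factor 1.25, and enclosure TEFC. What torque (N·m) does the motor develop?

P_in = √3·V·I·cosφ = 1.732 × 575 × 68.1 × 0.805 = 54596 W
P_out = η·P_in = 0.888 × 54596 = 48481 W
n_s = 120×60/6 = 1200 rpm; n = 1200×(1−0.0277) = 1167 rpm
ω = 2π×1167/60 = 122.2 rad/s
τ = P_out/ω = 48481/122.2 = 397 N·m

397 N·m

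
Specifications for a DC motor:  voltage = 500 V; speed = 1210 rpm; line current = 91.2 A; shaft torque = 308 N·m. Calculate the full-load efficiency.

ω = 2π × 1210/60 = 126.7 rad/s; P_out = τω = 308 × 126.7 = 39024 W
P_in = V·I = 500 × 91.2 = 45600 W
η = P_out / P_in = 39024 / 45600 = 0.856 = 85.6%

85.6 %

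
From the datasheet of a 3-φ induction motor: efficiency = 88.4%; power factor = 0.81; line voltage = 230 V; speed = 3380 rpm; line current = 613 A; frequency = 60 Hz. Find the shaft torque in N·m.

494 N·m

P_in = √3·V·I·cosφ = 1.732 × 230 × 613 × 0.81 = 197798 W
P_out = η·P_in = 0.884 × 197798 = 174853 W
n = 3380 rpm
ω = 2π×3380/60 = 354 rad/s
τ = P_out/ω = 174853/354 = 494 N·m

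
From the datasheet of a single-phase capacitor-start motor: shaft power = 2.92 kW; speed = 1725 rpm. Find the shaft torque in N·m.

16.2 N·m

ω = 2π × 1725/60 = 180.6 rad/s
τ = P/ω = 2920/180.6 = 16.2 N·m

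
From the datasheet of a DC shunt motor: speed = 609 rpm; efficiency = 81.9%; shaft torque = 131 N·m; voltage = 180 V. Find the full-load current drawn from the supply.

56.7 A

ω = 2π×609/60 = 63.77 rad/s; P_out = τω = 131 × 63.77 = 8354 W
P_in = P_out / η = 8354 / 0.819 = 10200 W
I = P_in / V = 10200 / 180 = 56.7 A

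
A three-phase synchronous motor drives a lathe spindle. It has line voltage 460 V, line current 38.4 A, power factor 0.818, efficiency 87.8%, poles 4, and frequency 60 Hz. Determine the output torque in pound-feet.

86 lb·ft

P_in = √3·V·I·cosφ = 1.732 × 460 × 38.4 × 0.818 = 25026 W
P_out = η·P_in = 0.878 × 25026 = 21973 W
n = n_s = 120×60/4 = 1800 rpm (synchronous)
ω = 2π×1800/60 = 188.5 rad/s
τ = P_out/ω = 21973/188.5 = 116.6 N·m
In lb·ft: 116.6/1.356 = 86 lb·ft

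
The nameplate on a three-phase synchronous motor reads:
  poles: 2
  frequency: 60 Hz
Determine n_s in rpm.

3600 rpm

n_s = 120f/p = 120×60/2 = 3600 rpm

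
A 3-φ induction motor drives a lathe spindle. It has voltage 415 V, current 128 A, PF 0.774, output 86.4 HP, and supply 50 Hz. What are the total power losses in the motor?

P_in = √3·V·I·cosφ = 1.732×415×128×0.774 = 71211 W
P_out = 86.4×746 = 64454 W
Losses = P_in − P_out = 71211 − 64454 = 6757 W

6.76 kW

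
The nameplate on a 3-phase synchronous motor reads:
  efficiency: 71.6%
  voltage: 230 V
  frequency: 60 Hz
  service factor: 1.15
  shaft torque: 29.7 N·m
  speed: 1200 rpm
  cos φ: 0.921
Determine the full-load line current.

14.2 A

ω = 2π×1200/60 = 125.7 rad/s; P_out = τω = 29.7 × 125.7 = 3733 W
P_in = P_out / η = 3733 / 0.716 = 5214 W
I_L = P_in / (√3·V_L·cosφ) = 5214 / (1.732 × 230 × 0.921) = 14.2 A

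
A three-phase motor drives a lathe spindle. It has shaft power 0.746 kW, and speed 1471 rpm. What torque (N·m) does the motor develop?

4.84 N·m

ω = 2π × 1471/60 = 154 rad/s
τ = P/ω = 746/154 = 4.84 N·m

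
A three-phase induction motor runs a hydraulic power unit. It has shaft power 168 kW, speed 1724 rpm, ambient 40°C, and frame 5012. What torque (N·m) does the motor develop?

ω = 2π × 1724/60 = 180.5 rad/s
τ = P/ω = 168000/180.5 = 931 N·m

931 N·m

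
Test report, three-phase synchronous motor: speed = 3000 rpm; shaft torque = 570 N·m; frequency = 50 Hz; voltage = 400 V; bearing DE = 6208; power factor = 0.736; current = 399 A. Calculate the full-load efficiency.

88.0 %

ω = 2π × 3000/60 = 314.2 rad/s; P_out = τω = 570 × 314.2 = 179094 W
P_in = √3·V_L·I_L·cosφ = 1.732 × 400 × 399 × 0.736 = 203450 W
η = P_out / P_in = 179094 / 203450 = 0.880 = 88.0%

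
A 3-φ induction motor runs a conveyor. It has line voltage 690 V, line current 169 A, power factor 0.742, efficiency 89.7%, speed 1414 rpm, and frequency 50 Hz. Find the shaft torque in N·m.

P_in = √3·V·I·cosφ = 1.732 × 690 × 169 × 0.742 = 149861 W
P_out = η·P_in = 0.897 × 149861 = 134425 W
n = 1414 rpm
ω = 2π×1414/60 = 148.1 rad/s
τ = P_out/ω = 134425/148.1 = 908 N·m

908 N·m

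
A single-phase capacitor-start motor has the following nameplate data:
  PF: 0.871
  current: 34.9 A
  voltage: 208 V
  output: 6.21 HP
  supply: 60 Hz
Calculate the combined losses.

1690 W

P_in = V·I·cosφ = 208×34.9×0.871 = 6323 W
P_out = 6.21×746 = 4633 W
Losses = P_in − P_out = 6323 − 4633 = 1690 W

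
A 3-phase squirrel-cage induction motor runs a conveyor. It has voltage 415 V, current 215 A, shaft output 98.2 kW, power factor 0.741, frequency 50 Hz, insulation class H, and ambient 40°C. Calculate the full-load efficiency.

P_out = 98.2 kW = 98200 W
P_in = √3·V_L·I_L·cosφ = 1.732 × 415 × 215 × 0.741 = 114512 W
η = P_out / P_in = 98200 / 114512 = 0.858 = 85.8%

85.8 %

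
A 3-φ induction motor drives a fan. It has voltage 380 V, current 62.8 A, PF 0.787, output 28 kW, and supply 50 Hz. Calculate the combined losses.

P_in = √3·V·I·cosφ = 1.732×380×62.8×0.787 = 32529 W
P_out = 28000 W
Losses = P_in − P_out = 32529 − 28000 = 4529 W

4.53 kW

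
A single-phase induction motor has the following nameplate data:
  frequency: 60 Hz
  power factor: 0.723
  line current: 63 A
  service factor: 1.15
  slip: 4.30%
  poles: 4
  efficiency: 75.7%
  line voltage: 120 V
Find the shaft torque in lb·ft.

P_in = V·I·cosφ = 120 × 63 × 0.723 = 5466 W
P_out = η·P_in = 0.757 × 5466 = 4138 W
n_s = 120×60/4 = 1800 rpm; n = 1800×(1−0.043) = 1723 rpm
ω = 2π×1723/60 = 180.4 rad/s
τ = P_out/ω = 4138/180.4 = 22.94 N·m
In lb·ft: 22.94/1.356 = 16.9 lb·ft

16.9 lb·ft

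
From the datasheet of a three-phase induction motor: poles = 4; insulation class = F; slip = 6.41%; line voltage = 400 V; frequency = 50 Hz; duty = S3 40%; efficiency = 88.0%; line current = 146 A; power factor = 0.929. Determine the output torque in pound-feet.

P_in = √3·V·I·cosφ = 1.732 × 400 × 146 × 0.929 = 93967 W
P_out = η·P_in = 0.88 × 93967 = 82691 W
n_s = 120×50/4 = 1500 rpm; n = 1500×(1−0.0641) = 1404 rpm
ω = 2π×1404/60 = 147 rad/s
τ = P_out/ω = 82691/147 = 562.5 N·m
In lb·ft: 562.5/1.356 = 415 lb·ft

415 lb·ft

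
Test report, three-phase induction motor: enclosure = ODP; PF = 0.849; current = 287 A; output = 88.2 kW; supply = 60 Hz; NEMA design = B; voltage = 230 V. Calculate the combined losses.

P_in = √3·V·I·cosφ = 1.732×230×287×0.849 = 97066 W
P_out = 88200 W
Losses = P_in − P_out = 97066 − 88200 = 8866 W

8.87 kW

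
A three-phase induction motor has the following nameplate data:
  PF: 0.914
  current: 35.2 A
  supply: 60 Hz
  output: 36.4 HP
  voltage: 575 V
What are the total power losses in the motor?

P_in = √3·V·I·cosφ = 1.732×575×35.2×0.914 = 32041 W
P_out = 36.4×746 = 27154 W
Losses = P_in − P_out = 32041 − 27154 = 4887 W

4890 W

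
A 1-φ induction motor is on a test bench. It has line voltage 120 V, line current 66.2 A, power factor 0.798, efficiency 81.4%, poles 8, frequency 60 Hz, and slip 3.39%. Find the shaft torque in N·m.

P_in = V·I·cosφ = 120 × 66.2 × 0.798 = 6339 W
P_out = η·P_in = 0.814 × 6339 = 5160 W
n_s = 120×60/8 = 900 rpm; n = 900×(1−0.0339) = 869 rpm
ω = 2π×869/60 = 91 rad/s
τ = P_out/ω = 5160/91 = 56.7 N·m

56.7 N·m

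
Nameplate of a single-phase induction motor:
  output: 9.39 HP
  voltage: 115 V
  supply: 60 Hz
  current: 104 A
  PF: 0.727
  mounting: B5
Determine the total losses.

1.69 kW

P_in = V·I·cosφ = 115×104×0.727 = 8695 W
P_out = 9.39×746 = 7005 W
Losses = P_in − P_out = 8695 − 7005 = 1690 W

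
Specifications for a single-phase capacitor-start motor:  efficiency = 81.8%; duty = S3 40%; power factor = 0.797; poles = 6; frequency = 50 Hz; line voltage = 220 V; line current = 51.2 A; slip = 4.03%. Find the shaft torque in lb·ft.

53.9 lb·ft

P_in = V·I·cosφ = 220 × 51.2 × 0.797 = 8977 W
P_out = η·P_in = 0.818 × 8977 = 7343 W
n_s = 120×50/6 = 1000 rpm; n = 1000×(1−0.0403) = 960 rpm
ω = 2π×960/60 = 100.5 rad/s
τ = P_out/ω = 7343/100.5 = 73.06 N·m
In lb·ft: 73.06/1.356 = 53.9 lb·ft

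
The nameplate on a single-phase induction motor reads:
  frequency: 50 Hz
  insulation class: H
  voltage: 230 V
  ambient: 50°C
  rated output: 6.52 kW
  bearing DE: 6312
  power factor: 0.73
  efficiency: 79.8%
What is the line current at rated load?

P_out = 6.52 kW = 6520 W
P_in = P_out / η = 6520 / 0.798 = 8170 W
I = P_in / (V·cosφ) = 8170 / (230 × 0.73) = 48.7 A

48.7 A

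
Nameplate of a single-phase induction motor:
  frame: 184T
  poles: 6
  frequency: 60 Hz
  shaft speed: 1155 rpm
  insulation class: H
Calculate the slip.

n_s = 120f/p = 120×60/6 = 1200 rpm
s = (n_s − n)/n_s = (1200 − 1155)/1200 = 0.0375

3.75 %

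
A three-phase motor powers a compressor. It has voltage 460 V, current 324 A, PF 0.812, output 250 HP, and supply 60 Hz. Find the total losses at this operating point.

P_in = √3·V·I·cosφ = 1.732×460×324×0.812 = 209607 W
P_out = 250×746 = 186500 W
Losses = P_in − P_out = 209607 − 186500 = 23107 W

23.1 kW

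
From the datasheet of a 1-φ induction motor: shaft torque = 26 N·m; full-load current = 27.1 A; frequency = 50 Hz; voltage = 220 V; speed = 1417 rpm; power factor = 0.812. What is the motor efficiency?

ω = 2π × 1417/60 = 148.4 rad/s; P_out = τω = 26 × 148.4 = 3858 W
P_in = V·I·cosφ = 220 × 27.1 × 0.812 = 4841 W
η = P_out / P_in = 3858 / 4841 = 0.797 = 79.7%

79.7 %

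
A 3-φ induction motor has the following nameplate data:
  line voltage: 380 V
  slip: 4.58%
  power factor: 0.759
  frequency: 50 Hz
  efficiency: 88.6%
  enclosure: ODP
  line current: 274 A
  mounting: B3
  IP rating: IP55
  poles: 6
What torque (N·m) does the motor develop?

1210 N·m

P_in = √3·V·I·cosφ = 1.732 × 380 × 274 × 0.759 = 136875 W
P_out = η·P_in = 0.886 × 136875 = 121271 W
n_s = 120×50/6 = 1000 rpm; n = 1000×(1−0.0458) = 954 rpm
ω = 2π×954/60 = 99.9 rad/s
τ = P_out/ω = 121271/99.9 = 1210 N·m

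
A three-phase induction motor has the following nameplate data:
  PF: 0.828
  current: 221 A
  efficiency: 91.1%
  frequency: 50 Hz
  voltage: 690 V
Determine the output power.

P_in = √3·V·I·cosφ = 1.732 × 690 × 221 × 0.828 = 218685 W
P_out = η·P_in = 0.911 × 218685 = 199222 W

199 kW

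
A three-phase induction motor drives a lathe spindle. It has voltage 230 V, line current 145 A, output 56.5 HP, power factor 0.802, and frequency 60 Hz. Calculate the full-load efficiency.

91.0 %

P_out = 56.5 × 746 = 42149 W
P_in = √3·V_L·I_L·cosφ = 1.732 × 230 × 145 × 0.802 = 46325 W
η = P_out / P_in = 42149 / 46325 = 0.910 = 91.0%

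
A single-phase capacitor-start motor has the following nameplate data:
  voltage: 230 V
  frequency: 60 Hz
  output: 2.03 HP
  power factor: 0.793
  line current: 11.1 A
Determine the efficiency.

P_out = 2.03 × 746 = 1514 W
P_in = V·I·cosφ = 230 × 11.1 × 0.793 = 2025 W
η = P_out / P_in = 1514 / 2025 = 0.748 = 74.8%

74.8 %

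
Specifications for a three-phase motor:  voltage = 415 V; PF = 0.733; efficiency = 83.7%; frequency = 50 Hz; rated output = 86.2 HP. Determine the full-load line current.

P_out = 86.2 × 746 = 64305 W
P_in = P_out / η = 64305 / 0.837 = 76828 W
I_L = P_in / (√3·V_L·cosφ) = 76828 / (1.732 × 415 × 0.733) = 146 A

146 A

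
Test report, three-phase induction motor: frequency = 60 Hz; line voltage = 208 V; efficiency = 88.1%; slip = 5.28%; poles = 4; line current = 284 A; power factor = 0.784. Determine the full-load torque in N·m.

396 N·m

P_in = √3·V·I·cosφ = 1.732 × 208 × 284 × 0.784 = 80213 W
P_out = η·P_in = 0.881 × 80213 = 70668 W
n_s = 120×60/4 = 1800 rpm; n = 1800×(1−0.0528) = 1705 rpm
ω = 2π×1705/60 = 178.5 rad/s
τ = P_out/ω = 70668/178.5 = 396 N·m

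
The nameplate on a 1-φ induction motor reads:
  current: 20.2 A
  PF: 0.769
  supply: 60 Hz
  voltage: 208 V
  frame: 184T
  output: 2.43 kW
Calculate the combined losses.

801 W

P_in = V·I·cosφ = 208×20.2×0.769 = 3231 W
P_out = 2430 W
Losses = P_in − P_out = 3231 − 2430 = 801 W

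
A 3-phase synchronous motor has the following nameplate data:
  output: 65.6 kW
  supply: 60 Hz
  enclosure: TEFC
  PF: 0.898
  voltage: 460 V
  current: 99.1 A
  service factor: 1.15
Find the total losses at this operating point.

P_in = √3·V·I·cosφ = 1.732×460×99.1×0.898 = 70902 W
P_out = 65600 W
Losses = P_in − P_out = 70902 − 65600 = 5302 W

5.3 kW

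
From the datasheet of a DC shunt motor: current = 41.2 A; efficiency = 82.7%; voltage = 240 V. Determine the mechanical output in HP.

11 HP

P_in = V·I = 240 × 41.2 = 9888 W
P_out = η·P_in = 0.827 × 9888 = 8177 W
= 8177/746 = 11 HP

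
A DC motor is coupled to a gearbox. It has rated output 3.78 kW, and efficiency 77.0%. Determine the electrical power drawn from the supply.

4.91 kW

P_out = 3780 W
P_in = P_out/η = 3780/0.77 = 4909 W = 4.91 kW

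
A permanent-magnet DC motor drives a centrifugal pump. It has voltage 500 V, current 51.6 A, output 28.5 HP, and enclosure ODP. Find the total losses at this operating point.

P_in = V·I = 500×51.6 = 25800 W
P_out = 28.5×746 = 21261 W
Losses = P_in − P_out = 25800 − 21261 = 4539 W

4540 W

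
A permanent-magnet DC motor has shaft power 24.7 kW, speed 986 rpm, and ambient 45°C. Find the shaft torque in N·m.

239 N·m

ω = 2π × 986/60 = 103.3 rad/s
τ = P/ω = 24700/103.3 = 239 N·m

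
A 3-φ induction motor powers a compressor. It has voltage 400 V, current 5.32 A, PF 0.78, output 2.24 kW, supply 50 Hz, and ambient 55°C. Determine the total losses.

P_in = √3·V·I·cosφ = 1.732×400×5.32×0.78 = 2875 W
P_out = 2240 W
Losses = P_in − P_out = 2875 − 2240 = 635 W

635 W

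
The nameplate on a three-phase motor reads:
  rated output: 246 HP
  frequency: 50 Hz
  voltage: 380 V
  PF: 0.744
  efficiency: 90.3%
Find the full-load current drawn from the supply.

P_out = 246 × 746 = 183516 W
P_in = P_out / η = 183516 / 0.903 = 203229 W
I_L = P_in / (√3·V_L·cosφ) = 203229 / (1.732 × 380 × 0.744) = 415 A

415 A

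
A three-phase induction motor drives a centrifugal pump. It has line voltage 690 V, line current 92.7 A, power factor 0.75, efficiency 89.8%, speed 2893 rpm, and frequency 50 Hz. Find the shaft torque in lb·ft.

182 lb·ft

P_in = √3·V·I·cosφ = 1.732 × 690 × 92.7 × 0.75 = 83088 W
P_out = η·P_in = 0.898 × 83088 = 74613 W
n = 2893 rpm
ω = 2π×2893/60 = 303 rad/s
τ = P_out/ω = 74613/303 = 246.2 N·m
In lb·ft: 246.2/1.356 = 182 lb·ft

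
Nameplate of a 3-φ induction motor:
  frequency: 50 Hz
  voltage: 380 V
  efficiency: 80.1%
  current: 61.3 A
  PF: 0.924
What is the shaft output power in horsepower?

P_in = √3·V·I·cosφ = 1.732 × 380 × 61.3 × 0.924 = 37279 W
P_out = η·P_in = 0.801 × 37279 = 29860 W
= 29860/746 = 40 HP

40 HP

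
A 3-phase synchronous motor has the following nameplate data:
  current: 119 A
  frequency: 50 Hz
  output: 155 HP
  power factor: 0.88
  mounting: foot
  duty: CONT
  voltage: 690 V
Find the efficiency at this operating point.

92.4 %

P_out = 155 × 746 = 115630 W
P_in = √3·V_L·I_L·cosφ = 1.732 × 690 × 119 × 0.88 = 125149 W
η = P_out / P_in = 115630 / 125149 = 0.924 = 92.4%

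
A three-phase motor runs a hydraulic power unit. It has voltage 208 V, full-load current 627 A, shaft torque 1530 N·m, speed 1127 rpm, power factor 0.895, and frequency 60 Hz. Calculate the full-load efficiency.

89.3 %

ω = 2π × 1127/60 = 118 rad/s; P_out = τω = 1530 × 118 = 180540 W
P_in = √3·V_L·I_L·cosφ = 1.732 × 208 × 627 × 0.895 = 202163 W
η = P_out / P_in = 180540 / 202163 = 0.893 = 89.3%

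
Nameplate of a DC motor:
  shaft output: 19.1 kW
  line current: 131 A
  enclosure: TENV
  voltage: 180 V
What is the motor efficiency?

P_out = 19.1 kW = 19100 W
P_in = V·I = 180 × 131 = 23580 W
η = P_out / P_in = 19100 / 23580 = 0.810 = 81.0%

81.0 %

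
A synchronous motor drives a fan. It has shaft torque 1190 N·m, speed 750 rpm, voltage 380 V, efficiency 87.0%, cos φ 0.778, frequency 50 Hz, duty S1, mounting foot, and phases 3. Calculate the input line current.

ω = 2π×750/60 = 78.54 rad/s; P_out = τω = 1190 × 78.54 = 93463 W
P_in = P_out / η = 93463 / 0.870 = 107429 W
I_L = P_in / (√3·V_L·cosφ) = 107429 / (1.732 × 380 × 0.778) = 210 A

210 A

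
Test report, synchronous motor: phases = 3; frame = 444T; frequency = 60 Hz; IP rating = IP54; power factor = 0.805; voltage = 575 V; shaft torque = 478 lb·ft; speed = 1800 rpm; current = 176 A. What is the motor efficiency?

86.6 %

τ = 478 lb·ft × 1.356 = 648.2 N·m
ω = 2π × 1800/60 = 188.5 rad/s; P_out = τω = 648.2 × 188.5 = 122186 W
P_in = √3·V_L·I_L·cosφ = 1.732 × 575 × 176 × 0.805 = 141099 W
η = P_out / P_in = 122186 / 141099 = 0.866 = 86.6%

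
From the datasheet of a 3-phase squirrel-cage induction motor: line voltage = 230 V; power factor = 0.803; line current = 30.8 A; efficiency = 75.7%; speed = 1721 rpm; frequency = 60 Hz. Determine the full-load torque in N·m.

41.4 N·m

P_in = √3·V·I·cosφ = 1.732 × 230 × 30.8 × 0.803 = 9852 W
P_out = η·P_in = 0.757 × 9852 = 7458 W
n = 1721 rpm
ω = 2π×1721/60 = 180.2 rad/s
τ = P_out/ω = 7458/180.2 = 41.4 N·m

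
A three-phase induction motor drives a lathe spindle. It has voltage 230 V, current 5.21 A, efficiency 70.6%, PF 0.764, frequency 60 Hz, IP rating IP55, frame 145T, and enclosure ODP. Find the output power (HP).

1.5 HP

P_in = √3·V·I·cosφ = 1.732 × 230 × 5.21 × 0.764 = 1586 W
P_out = η·P_in = 0.706 × 1586 = 1120 W
= 1120/746 = 1.5 HP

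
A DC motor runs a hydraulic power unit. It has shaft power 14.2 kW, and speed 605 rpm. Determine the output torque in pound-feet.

ω = 2π × 605/60 = 63.36 rad/s
τ = P/ω = 14200/63.36 = 224.1 N·m
In lb·ft: 224.1/1.356 = 165 lb·ft

165 lb·ft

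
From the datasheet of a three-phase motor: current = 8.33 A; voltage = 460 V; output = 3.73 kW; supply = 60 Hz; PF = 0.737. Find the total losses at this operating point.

1160 W

P_in = √3·V·I·cosφ = 1.732×460×8.33×0.737 = 4891 W
P_out = 3730 W
Losses = P_in − P_out = 4891 − 3730 = 1161 W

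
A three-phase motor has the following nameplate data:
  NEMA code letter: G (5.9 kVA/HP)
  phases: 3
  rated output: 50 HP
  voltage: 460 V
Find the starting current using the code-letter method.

370 A

S_LR = 5.9 × 50 = 295 kVA
I_LR = S_LR/(√3·V_L) = 295000/(1.732×460) = 370 A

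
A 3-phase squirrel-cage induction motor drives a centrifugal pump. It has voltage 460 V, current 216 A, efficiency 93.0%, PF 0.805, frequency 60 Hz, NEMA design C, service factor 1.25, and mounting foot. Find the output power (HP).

173 HP

P_in = √3·V·I·cosφ = 1.732 × 460 × 216 × 0.805 = 138534 W
P_out = η·P_in = 0.93 × 138534 = 128837 W
= 128837/746 = 173 HP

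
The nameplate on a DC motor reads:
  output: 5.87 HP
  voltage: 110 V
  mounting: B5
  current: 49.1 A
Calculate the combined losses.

P_in = V·I = 110×49.1 = 5401 W
P_out = 5.87×746 = 4379 W
Losses = P_in − P_out = 5401 − 4379 = 1022 W

1.02 kW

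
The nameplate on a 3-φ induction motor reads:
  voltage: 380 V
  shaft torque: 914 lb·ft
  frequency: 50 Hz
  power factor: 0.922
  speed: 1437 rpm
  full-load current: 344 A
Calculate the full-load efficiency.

89.3 %

τ = 914 lb·ft × 1.356 = 1239 N·m
ω = 2π × 1437/60 = 150.5 rad/s; P_out = τω = 1239 × 150.5 = 186470 W
P_in = √3·V_L·I_L·cosφ = 1.732 × 380 × 344 × 0.922 = 208747 W
η = P_out / P_in = 186470 / 208747 = 0.893 = 89.3%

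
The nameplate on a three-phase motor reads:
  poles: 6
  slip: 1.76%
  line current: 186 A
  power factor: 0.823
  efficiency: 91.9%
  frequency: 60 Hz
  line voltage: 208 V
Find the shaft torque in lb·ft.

303 lb·ft

P_in = √3·V·I·cosφ = 1.732 × 208 × 186 × 0.823 = 55147 W
P_out = η·P_in = 0.919 × 55147 = 50680 W
n_s = 120×60/6 = 1200 rpm; n = 1200×(1−0.0176) = 1179 rpm
ω = 2π×1179/60 = 123.5 rad/s
τ = P_out/ω = 50680/123.5 = 410.4 N·m
In lb·ft: 410.4/1.356 = 303 lb·ft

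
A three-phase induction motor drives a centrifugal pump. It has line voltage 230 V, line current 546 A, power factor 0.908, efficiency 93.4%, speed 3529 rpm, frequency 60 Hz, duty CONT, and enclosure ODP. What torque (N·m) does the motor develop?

P_in = √3·V·I·cosφ = 1.732 × 230 × 546 × 0.908 = 197494 W
P_out = η·P_in = 0.934 × 197494 = 184459 W
n = 3529 rpm
ω = 2π×3529/60 = 369.6 rad/s
τ = P_out/ω = 184459/369.6 = 499 N·m

499 N·m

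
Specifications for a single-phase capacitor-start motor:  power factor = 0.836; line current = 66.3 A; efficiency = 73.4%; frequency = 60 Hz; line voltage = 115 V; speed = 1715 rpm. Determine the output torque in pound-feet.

19.2 lb·ft

P_in = V·I·cosφ = 115 × 66.3 × 0.836 = 6374 W
P_out = η·P_in = 0.734 × 6374 = 4679 W
n = 1715 rpm
ω = 2π×1715/60 = 179.6 rad/s
τ = P_out/ω = 4679/179.6 = 26.05 N·m
In lb·ft: 26.05/1.356 = 19.2 lb·ft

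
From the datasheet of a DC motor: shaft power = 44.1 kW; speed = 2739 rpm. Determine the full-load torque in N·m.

154 N·m

ω = 2π × 2739/60 = 286.8 rad/s
τ = P/ω = 44100/286.8 = 154 N·m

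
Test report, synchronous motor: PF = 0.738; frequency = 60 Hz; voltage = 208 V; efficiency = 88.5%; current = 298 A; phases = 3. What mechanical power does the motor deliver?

70.1 kW

P_in = √3·V·I·cosφ = 1.732 × 208 × 298 × 0.738 = 79229 W
P_out = η·P_in = 0.885 × 79229 = 70118 W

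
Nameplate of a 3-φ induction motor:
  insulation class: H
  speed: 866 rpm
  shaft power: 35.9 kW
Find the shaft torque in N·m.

396 N·m

ω = 2π × 866/60 = 90.69 rad/s
τ = P/ω = 35900/90.69 = 396 N·m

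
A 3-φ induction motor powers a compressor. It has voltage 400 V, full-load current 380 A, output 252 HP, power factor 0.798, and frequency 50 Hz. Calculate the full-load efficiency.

P_out = 252 × 746 = 187992 W
P_in = √3·V_L·I_L·cosφ = 1.732 × 400 × 380 × 0.798 = 210085 W
η = P_out / P_in = 187992 / 210085 = 0.895 = 89.5%

89.5 %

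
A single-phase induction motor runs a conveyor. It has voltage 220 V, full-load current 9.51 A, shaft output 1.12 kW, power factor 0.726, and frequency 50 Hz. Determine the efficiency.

73.7 %

P_out = 1.12 kW = 1120 W
P_in = V·I·cosφ = 220 × 9.51 × 0.726 = 1519 W
η = P_out / P_in = 1120 / 1519 = 0.737 = 73.7%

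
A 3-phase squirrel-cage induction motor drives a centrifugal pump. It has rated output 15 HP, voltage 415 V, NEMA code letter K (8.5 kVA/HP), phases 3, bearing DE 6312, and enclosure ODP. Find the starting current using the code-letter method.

177 A

S_LR = 8.5 × 15 = 127.5 kVA
I_LR = S_LR/(√3·V_L) = 127500/(1.732×415) = 177 A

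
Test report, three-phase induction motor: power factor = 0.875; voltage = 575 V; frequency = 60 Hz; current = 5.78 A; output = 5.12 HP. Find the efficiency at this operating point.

P_out = 5.12 × 746 = 3820 W
P_in = √3·V_L·I_L·cosφ = 1.732 × 575 × 5.78 × 0.875 = 5037 W
η = P_out / P_in = 3820 / 5037 = 0.758 = 75.8%

75.8 %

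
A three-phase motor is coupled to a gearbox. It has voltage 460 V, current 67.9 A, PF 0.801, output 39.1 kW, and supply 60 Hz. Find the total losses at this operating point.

4230 W

P_in = √3·V·I·cosφ = 1.732×460×67.9×0.801 = 43332 W
P_out = 39100 W
Losses = P_in − P_out = 43332 − 39100 = 4232 W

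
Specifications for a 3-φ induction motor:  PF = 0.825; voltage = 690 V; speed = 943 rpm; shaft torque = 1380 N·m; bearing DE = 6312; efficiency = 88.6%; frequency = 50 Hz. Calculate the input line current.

ω = 2π×943/60 = 98.75 rad/s; P_out = τω = 1380 × 98.75 = 136275 W
P_in = P_out / η = 136275 / 0.886 = 153809 W
I_L = P_in / (√3·V_L·cosφ) = 153809 / (1.732 × 690 × 0.825) = 156 A

156 A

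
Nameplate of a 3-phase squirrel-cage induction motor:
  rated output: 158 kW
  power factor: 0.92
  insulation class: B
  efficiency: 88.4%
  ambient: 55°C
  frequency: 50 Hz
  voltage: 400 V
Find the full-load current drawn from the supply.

280 A

P_out = 158 kW = 158000 W
P_in = P_out / η = 158000 / 0.884 = 178733 W
I_L = P_in / (√3·V_L·cosφ) = 178733 / (1.732 × 400 × 0.92) = 280 A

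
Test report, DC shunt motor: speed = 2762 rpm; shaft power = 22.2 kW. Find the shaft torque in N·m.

ω = 2π × 2762/60 = 289.2 rad/s
τ = P/ω = 22200/289.2 = 76.8 N·m

76.8 N·m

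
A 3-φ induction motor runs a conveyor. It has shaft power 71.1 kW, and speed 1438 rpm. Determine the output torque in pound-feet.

ω = 2π × 1438/60 = 150.6 rad/s
τ = P/ω = 71100/150.6 = 472.1 N·m
In lb·ft: 472.1/1.356 = 348 lb·ft

348 lb·ft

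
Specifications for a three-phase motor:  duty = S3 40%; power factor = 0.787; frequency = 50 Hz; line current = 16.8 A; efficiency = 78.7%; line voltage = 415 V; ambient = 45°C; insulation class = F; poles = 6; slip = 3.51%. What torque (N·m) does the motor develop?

P_in = √3·V·I·cosφ = 1.732 × 415 × 16.8 × 0.787 = 9503 W
P_out = η·P_in = 0.787 × 9503 = 7479 W
n_s = 120×50/6 = 1000 rpm; n = 1000×(1−0.0351) = 965 rpm
ω = 2π×965/60 = 101.1 rad/s
τ = P_out/ω = 7479/101.1 = 74 N·m

74 N·m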